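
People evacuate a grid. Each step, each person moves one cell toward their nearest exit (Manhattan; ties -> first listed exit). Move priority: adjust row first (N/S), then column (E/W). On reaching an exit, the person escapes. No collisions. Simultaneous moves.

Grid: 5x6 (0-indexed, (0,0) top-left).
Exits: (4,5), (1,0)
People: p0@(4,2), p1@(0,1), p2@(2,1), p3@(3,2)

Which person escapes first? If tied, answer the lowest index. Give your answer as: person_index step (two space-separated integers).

Step 1: p0:(4,2)->(4,3) | p1:(0,1)->(1,1) | p2:(2,1)->(1,1) | p3:(3,2)->(4,2)
Step 2: p0:(4,3)->(4,4) | p1:(1,1)->(1,0)->EXIT | p2:(1,1)->(1,0)->EXIT | p3:(4,2)->(4,3)
Step 3: p0:(4,4)->(4,5)->EXIT | p1:escaped | p2:escaped | p3:(4,3)->(4,4)
Step 4: p0:escaped | p1:escaped | p2:escaped | p3:(4,4)->(4,5)->EXIT
Exit steps: [3, 2, 2, 4]
First to escape: p1 at step 2

Answer: 1 2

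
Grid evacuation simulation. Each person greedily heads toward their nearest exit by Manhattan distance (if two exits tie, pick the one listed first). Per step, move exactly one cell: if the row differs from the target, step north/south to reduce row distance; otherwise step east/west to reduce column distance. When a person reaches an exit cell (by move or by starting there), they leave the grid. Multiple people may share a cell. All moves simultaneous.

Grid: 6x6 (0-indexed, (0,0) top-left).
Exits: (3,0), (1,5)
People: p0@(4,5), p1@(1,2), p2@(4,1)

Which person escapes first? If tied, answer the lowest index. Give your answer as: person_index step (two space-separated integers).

Step 1: p0:(4,5)->(3,5) | p1:(1,2)->(1,3) | p2:(4,1)->(3,1)
Step 2: p0:(3,5)->(2,5) | p1:(1,3)->(1,4) | p2:(3,1)->(3,0)->EXIT
Step 3: p0:(2,5)->(1,5)->EXIT | p1:(1,4)->(1,5)->EXIT | p2:escaped
Exit steps: [3, 3, 2]
First to escape: p2 at step 2

Answer: 2 2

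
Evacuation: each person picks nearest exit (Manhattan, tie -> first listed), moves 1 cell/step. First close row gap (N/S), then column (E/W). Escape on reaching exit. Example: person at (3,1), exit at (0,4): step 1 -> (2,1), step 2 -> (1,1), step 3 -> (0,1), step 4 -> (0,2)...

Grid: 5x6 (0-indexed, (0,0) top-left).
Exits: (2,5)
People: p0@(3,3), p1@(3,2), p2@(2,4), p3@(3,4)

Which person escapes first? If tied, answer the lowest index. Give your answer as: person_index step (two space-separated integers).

Answer: 2 1

Derivation:
Step 1: p0:(3,3)->(2,3) | p1:(3,2)->(2,2) | p2:(2,4)->(2,5)->EXIT | p3:(3,4)->(2,4)
Step 2: p0:(2,3)->(2,4) | p1:(2,2)->(2,3) | p2:escaped | p3:(2,4)->(2,5)->EXIT
Step 3: p0:(2,4)->(2,5)->EXIT | p1:(2,3)->(2,4) | p2:escaped | p3:escaped
Step 4: p0:escaped | p1:(2,4)->(2,5)->EXIT | p2:escaped | p3:escaped
Exit steps: [3, 4, 1, 2]
First to escape: p2 at step 1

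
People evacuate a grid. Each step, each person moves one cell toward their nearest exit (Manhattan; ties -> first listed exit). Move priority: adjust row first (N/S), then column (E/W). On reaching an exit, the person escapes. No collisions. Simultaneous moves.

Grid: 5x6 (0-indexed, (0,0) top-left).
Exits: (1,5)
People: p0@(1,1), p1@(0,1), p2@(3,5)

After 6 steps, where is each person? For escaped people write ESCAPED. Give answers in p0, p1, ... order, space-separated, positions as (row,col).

Step 1: p0:(1,1)->(1,2) | p1:(0,1)->(1,1) | p2:(3,5)->(2,5)
Step 2: p0:(1,2)->(1,3) | p1:(1,1)->(1,2) | p2:(2,5)->(1,5)->EXIT
Step 3: p0:(1,3)->(1,4) | p1:(1,2)->(1,3) | p2:escaped
Step 4: p0:(1,4)->(1,5)->EXIT | p1:(1,3)->(1,4) | p2:escaped
Step 5: p0:escaped | p1:(1,4)->(1,5)->EXIT | p2:escaped

ESCAPED ESCAPED ESCAPED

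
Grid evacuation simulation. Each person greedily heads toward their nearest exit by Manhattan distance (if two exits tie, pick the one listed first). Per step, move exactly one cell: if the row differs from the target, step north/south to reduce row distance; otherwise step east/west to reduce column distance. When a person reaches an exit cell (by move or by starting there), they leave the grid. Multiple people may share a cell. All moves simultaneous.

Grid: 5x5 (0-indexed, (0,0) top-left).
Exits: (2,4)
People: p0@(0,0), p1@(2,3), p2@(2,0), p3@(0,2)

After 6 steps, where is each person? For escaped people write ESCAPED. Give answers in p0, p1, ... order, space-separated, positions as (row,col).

Step 1: p0:(0,0)->(1,0) | p1:(2,3)->(2,4)->EXIT | p2:(2,0)->(2,1) | p3:(0,2)->(1,2)
Step 2: p0:(1,0)->(2,0) | p1:escaped | p2:(2,1)->(2,2) | p3:(1,2)->(2,2)
Step 3: p0:(2,0)->(2,1) | p1:escaped | p2:(2,2)->(2,3) | p3:(2,2)->(2,3)
Step 4: p0:(2,1)->(2,2) | p1:escaped | p2:(2,3)->(2,4)->EXIT | p3:(2,3)->(2,4)->EXIT
Step 5: p0:(2,2)->(2,3) | p1:escaped | p2:escaped | p3:escaped
Step 6: p0:(2,3)->(2,4)->EXIT | p1:escaped | p2:escaped | p3:escaped

ESCAPED ESCAPED ESCAPED ESCAPED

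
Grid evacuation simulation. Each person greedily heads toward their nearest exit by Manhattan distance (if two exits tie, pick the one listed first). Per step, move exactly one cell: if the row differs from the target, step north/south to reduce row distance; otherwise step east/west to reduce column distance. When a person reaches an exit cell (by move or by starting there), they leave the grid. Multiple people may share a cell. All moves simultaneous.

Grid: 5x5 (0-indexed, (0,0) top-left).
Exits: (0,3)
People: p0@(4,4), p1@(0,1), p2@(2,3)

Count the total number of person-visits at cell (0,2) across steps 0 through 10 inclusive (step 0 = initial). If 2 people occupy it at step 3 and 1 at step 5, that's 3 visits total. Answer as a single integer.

Step 0: p0@(4,4) p1@(0,1) p2@(2,3) -> at (0,2): 0 [-], cum=0
Step 1: p0@(3,4) p1@(0,2) p2@(1,3) -> at (0,2): 1 [p1], cum=1
Step 2: p0@(2,4) p1@ESC p2@ESC -> at (0,2): 0 [-], cum=1
Step 3: p0@(1,4) p1@ESC p2@ESC -> at (0,2): 0 [-], cum=1
Step 4: p0@(0,4) p1@ESC p2@ESC -> at (0,2): 0 [-], cum=1
Step 5: p0@ESC p1@ESC p2@ESC -> at (0,2): 0 [-], cum=1
Total visits = 1

Answer: 1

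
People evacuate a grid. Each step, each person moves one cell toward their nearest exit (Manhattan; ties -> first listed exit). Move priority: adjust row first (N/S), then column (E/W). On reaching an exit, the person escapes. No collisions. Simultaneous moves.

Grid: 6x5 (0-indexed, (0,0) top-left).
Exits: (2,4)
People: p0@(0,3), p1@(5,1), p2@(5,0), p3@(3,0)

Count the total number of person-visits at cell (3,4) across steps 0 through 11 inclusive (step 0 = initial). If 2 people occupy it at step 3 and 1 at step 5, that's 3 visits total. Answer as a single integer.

Step 0: p0@(0,3) p1@(5,1) p2@(5,0) p3@(3,0) -> at (3,4): 0 [-], cum=0
Step 1: p0@(1,3) p1@(4,1) p2@(4,0) p3@(2,0) -> at (3,4): 0 [-], cum=0
Step 2: p0@(2,3) p1@(3,1) p2@(3,0) p3@(2,1) -> at (3,4): 0 [-], cum=0
Step 3: p0@ESC p1@(2,1) p2@(2,0) p3@(2,2) -> at (3,4): 0 [-], cum=0
Step 4: p0@ESC p1@(2,2) p2@(2,1) p3@(2,3) -> at (3,4): 0 [-], cum=0
Step 5: p0@ESC p1@(2,3) p2@(2,2) p3@ESC -> at (3,4): 0 [-], cum=0
Step 6: p0@ESC p1@ESC p2@(2,3) p3@ESC -> at (3,4): 0 [-], cum=0
Step 7: p0@ESC p1@ESC p2@ESC p3@ESC -> at (3,4): 0 [-], cum=0
Total visits = 0

Answer: 0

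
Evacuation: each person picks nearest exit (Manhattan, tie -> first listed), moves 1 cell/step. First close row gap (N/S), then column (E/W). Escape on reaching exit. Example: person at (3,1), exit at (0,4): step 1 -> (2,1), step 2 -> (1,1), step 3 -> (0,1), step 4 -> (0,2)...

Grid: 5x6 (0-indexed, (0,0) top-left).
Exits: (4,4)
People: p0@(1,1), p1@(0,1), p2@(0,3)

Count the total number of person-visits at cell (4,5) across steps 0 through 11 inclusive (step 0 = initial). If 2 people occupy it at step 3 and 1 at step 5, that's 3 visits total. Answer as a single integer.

Answer: 0

Derivation:
Step 0: p0@(1,1) p1@(0,1) p2@(0,3) -> at (4,5): 0 [-], cum=0
Step 1: p0@(2,1) p1@(1,1) p2@(1,3) -> at (4,5): 0 [-], cum=0
Step 2: p0@(3,1) p1@(2,1) p2@(2,3) -> at (4,5): 0 [-], cum=0
Step 3: p0@(4,1) p1@(3,1) p2@(3,3) -> at (4,5): 0 [-], cum=0
Step 4: p0@(4,2) p1@(4,1) p2@(4,3) -> at (4,5): 0 [-], cum=0
Step 5: p0@(4,3) p1@(4,2) p2@ESC -> at (4,5): 0 [-], cum=0
Step 6: p0@ESC p1@(4,3) p2@ESC -> at (4,5): 0 [-], cum=0
Step 7: p0@ESC p1@ESC p2@ESC -> at (4,5): 0 [-], cum=0
Total visits = 0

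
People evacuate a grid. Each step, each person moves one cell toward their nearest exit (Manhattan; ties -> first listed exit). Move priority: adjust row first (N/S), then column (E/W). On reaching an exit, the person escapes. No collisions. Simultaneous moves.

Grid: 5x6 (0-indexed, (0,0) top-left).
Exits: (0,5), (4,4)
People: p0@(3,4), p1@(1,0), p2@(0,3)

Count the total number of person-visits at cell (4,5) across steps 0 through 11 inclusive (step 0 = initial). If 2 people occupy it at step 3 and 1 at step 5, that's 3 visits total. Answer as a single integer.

Step 0: p0@(3,4) p1@(1,0) p2@(0,3) -> at (4,5): 0 [-], cum=0
Step 1: p0@ESC p1@(0,0) p2@(0,4) -> at (4,5): 0 [-], cum=0
Step 2: p0@ESC p1@(0,1) p2@ESC -> at (4,5): 0 [-], cum=0
Step 3: p0@ESC p1@(0,2) p2@ESC -> at (4,5): 0 [-], cum=0
Step 4: p0@ESC p1@(0,3) p2@ESC -> at (4,5): 0 [-], cum=0
Step 5: p0@ESC p1@(0,4) p2@ESC -> at (4,5): 0 [-], cum=0
Step 6: p0@ESC p1@ESC p2@ESC -> at (4,5): 0 [-], cum=0
Total visits = 0

Answer: 0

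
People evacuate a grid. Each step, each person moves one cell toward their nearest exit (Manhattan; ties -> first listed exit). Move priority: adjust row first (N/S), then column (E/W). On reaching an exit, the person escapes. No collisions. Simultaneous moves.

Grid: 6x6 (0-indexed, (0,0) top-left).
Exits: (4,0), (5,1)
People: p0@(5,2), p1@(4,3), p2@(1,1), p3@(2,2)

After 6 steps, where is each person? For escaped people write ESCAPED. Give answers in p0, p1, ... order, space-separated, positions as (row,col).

Step 1: p0:(5,2)->(5,1)->EXIT | p1:(4,3)->(4,2) | p2:(1,1)->(2,1) | p3:(2,2)->(3,2)
Step 2: p0:escaped | p1:(4,2)->(4,1) | p2:(2,1)->(3,1) | p3:(3,2)->(4,2)
Step 3: p0:escaped | p1:(4,1)->(4,0)->EXIT | p2:(3,1)->(4,1) | p3:(4,2)->(4,1)
Step 4: p0:escaped | p1:escaped | p2:(4,1)->(4,0)->EXIT | p3:(4,1)->(4,0)->EXIT

ESCAPED ESCAPED ESCAPED ESCAPED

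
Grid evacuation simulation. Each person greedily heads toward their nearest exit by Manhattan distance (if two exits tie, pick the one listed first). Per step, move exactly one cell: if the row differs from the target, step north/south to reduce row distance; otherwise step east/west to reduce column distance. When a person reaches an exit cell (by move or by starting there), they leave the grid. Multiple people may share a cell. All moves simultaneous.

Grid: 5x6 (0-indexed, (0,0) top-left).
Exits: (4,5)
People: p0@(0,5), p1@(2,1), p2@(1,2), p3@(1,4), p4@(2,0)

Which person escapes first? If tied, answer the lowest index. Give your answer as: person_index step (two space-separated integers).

Step 1: p0:(0,5)->(1,5) | p1:(2,1)->(3,1) | p2:(1,2)->(2,2) | p3:(1,4)->(2,4) | p4:(2,0)->(3,0)
Step 2: p0:(1,5)->(2,5) | p1:(3,1)->(4,1) | p2:(2,2)->(3,2) | p3:(2,4)->(3,4) | p4:(3,0)->(4,0)
Step 3: p0:(2,5)->(3,5) | p1:(4,1)->(4,2) | p2:(3,2)->(4,2) | p3:(3,4)->(4,4) | p4:(4,0)->(4,1)
Step 4: p0:(3,5)->(4,5)->EXIT | p1:(4,2)->(4,3) | p2:(4,2)->(4,3) | p3:(4,4)->(4,5)->EXIT | p4:(4,1)->(4,2)
Step 5: p0:escaped | p1:(4,3)->(4,4) | p2:(4,3)->(4,4) | p3:escaped | p4:(4,2)->(4,3)
Step 6: p0:escaped | p1:(4,4)->(4,5)->EXIT | p2:(4,4)->(4,5)->EXIT | p3:escaped | p4:(4,3)->(4,4)
Step 7: p0:escaped | p1:escaped | p2:escaped | p3:escaped | p4:(4,4)->(4,5)->EXIT
Exit steps: [4, 6, 6, 4, 7]
First to escape: p0 at step 4

Answer: 0 4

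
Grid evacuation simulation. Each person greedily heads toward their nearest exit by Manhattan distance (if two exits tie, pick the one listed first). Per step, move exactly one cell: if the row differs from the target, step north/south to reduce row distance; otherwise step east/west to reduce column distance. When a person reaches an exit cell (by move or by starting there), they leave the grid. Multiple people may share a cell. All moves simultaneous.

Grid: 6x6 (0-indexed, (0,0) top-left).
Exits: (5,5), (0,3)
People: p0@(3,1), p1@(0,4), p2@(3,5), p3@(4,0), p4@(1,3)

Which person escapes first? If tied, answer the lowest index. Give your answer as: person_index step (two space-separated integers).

Step 1: p0:(3,1)->(2,1) | p1:(0,4)->(0,3)->EXIT | p2:(3,5)->(4,5) | p3:(4,0)->(5,0) | p4:(1,3)->(0,3)->EXIT
Step 2: p0:(2,1)->(1,1) | p1:escaped | p2:(4,5)->(5,5)->EXIT | p3:(5,0)->(5,1) | p4:escaped
Step 3: p0:(1,1)->(0,1) | p1:escaped | p2:escaped | p3:(5,1)->(5,2) | p4:escaped
Step 4: p0:(0,1)->(0,2) | p1:escaped | p2:escaped | p3:(5,2)->(5,3) | p4:escaped
Step 5: p0:(0,2)->(0,3)->EXIT | p1:escaped | p2:escaped | p3:(5,3)->(5,4) | p4:escaped
Step 6: p0:escaped | p1:escaped | p2:escaped | p3:(5,4)->(5,5)->EXIT | p4:escaped
Exit steps: [5, 1, 2, 6, 1]
First to escape: p1 at step 1

Answer: 1 1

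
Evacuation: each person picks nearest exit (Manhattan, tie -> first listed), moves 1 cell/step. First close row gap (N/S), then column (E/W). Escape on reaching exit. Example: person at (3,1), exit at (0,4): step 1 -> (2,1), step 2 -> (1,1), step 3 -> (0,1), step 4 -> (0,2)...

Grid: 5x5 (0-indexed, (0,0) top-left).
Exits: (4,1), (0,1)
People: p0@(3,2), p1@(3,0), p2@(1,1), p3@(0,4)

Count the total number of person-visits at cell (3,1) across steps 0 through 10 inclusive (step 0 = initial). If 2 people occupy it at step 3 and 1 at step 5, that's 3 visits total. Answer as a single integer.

Answer: 0

Derivation:
Step 0: p0@(3,2) p1@(3,0) p2@(1,1) p3@(0,4) -> at (3,1): 0 [-], cum=0
Step 1: p0@(4,2) p1@(4,0) p2@ESC p3@(0,3) -> at (3,1): 0 [-], cum=0
Step 2: p0@ESC p1@ESC p2@ESC p3@(0,2) -> at (3,1): 0 [-], cum=0
Step 3: p0@ESC p1@ESC p2@ESC p3@ESC -> at (3,1): 0 [-], cum=0
Total visits = 0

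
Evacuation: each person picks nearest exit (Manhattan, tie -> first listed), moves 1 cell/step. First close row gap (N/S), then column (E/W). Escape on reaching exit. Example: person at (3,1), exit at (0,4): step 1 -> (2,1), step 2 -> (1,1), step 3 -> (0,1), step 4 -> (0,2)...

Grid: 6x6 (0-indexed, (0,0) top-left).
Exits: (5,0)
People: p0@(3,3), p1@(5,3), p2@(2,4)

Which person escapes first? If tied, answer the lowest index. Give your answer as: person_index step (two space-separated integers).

Answer: 1 3

Derivation:
Step 1: p0:(3,3)->(4,3) | p1:(5,3)->(5,2) | p2:(2,4)->(3,4)
Step 2: p0:(4,3)->(5,3) | p1:(5,2)->(5,1) | p2:(3,4)->(4,4)
Step 3: p0:(5,3)->(5,2) | p1:(5,1)->(5,0)->EXIT | p2:(4,4)->(5,4)
Step 4: p0:(5,2)->(5,1) | p1:escaped | p2:(5,4)->(5,3)
Step 5: p0:(5,1)->(5,0)->EXIT | p1:escaped | p2:(5,3)->(5,2)
Step 6: p0:escaped | p1:escaped | p2:(5,2)->(5,1)
Step 7: p0:escaped | p1:escaped | p2:(5,1)->(5,0)->EXIT
Exit steps: [5, 3, 7]
First to escape: p1 at step 3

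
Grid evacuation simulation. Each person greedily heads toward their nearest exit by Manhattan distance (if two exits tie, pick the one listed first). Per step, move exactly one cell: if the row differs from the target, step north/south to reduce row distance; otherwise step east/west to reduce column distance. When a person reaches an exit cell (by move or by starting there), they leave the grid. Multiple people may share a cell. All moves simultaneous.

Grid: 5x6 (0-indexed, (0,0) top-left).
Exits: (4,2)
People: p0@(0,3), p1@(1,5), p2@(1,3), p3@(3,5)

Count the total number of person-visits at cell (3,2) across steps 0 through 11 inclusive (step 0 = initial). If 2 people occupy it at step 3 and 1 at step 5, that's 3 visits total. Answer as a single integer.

Step 0: p0@(0,3) p1@(1,5) p2@(1,3) p3@(3,5) -> at (3,2): 0 [-], cum=0
Step 1: p0@(1,3) p1@(2,5) p2@(2,3) p3@(4,5) -> at (3,2): 0 [-], cum=0
Step 2: p0@(2,3) p1@(3,5) p2@(3,3) p3@(4,4) -> at (3,2): 0 [-], cum=0
Step 3: p0@(3,3) p1@(4,5) p2@(4,3) p3@(4,3) -> at (3,2): 0 [-], cum=0
Step 4: p0@(4,3) p1@(4,4) p2@ESC p3@ESC -> at (3,2): 0 [-], cum=0
Step 5: p0@ESC p1@(4,3) p2@ESC p3@ESC -> at (3,2): 0 [-], cum=0
Step 6: p0@ESC p1@ESC p2@ESC p3@ESC -> at (3,2): 0 [-], cum=0
Total visits = 0

Answer: 0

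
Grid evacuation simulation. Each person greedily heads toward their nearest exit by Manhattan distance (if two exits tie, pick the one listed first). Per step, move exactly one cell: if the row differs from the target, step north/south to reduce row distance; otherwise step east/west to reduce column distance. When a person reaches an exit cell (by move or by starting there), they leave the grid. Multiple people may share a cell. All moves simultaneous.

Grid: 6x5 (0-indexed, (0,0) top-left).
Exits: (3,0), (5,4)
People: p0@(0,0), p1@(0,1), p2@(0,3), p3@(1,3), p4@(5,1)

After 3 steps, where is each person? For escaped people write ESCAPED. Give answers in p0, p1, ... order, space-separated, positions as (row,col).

Step 1: p0:(0,0)->(1,0) | p1:(0,1)->(1,1) | p2:(0,3)->(1,3) | p3:(1,3)->(2,3) | p4:(5,1)->(4,1)
Step 2: p0:(1,0)->(2,0) | p1:(1,1)->(2,1) | p2:(1,3)->(2,3) | p3:(2,3)->(3,3) | p4:(4,1)->(3,1)
Step 3: p0:(2,0)->(3,0)->EXIT | p1:(2,1)->(3,1) | p2:(2,3)->(3,3) | p3:(3,3)->(3,2) | p4:(3,1)->(3,0)->EXIT

ESCAPED (3,1) (3,3) (3,2) ESCAPED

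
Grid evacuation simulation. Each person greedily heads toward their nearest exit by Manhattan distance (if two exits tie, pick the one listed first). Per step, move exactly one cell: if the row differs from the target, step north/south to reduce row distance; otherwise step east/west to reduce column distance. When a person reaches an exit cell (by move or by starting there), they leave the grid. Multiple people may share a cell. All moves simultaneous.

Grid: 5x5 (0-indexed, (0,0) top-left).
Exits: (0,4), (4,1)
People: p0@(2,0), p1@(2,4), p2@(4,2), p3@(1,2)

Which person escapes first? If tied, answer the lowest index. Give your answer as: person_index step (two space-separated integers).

Answer: 2 1

Derivation:
Step 1: p0:(2,0)->(3,0) | p1:(2,4)->(1,4) | p2:(4,2)->(4,1)->EXIT | p3:(1,2)->(0,2)
Step 2: p0:(3,0)->(4,0) | p1:(1,4)->(0,4)->EXIT | p2:escaped | p3:(0,2)->(0,3)
Step 3: p0:(4,0)->(4,1)->EXIT | p1:escaped | p2:escaped | p3:(0,3)->(0,4)->EXIT
Exit steps: [3, 2, 1, 3]
First to escape: p2 at step 1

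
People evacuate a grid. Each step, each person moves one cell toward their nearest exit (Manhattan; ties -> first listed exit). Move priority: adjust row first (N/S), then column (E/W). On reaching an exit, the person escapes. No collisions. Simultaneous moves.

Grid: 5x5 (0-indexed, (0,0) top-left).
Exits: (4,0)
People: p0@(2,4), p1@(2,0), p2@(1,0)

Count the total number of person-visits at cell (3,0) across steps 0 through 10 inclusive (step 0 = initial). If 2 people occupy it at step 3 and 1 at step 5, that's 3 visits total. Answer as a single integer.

Step 0: p0@(2,4) p1@(2,0) p2@(1,0) -> at (3,0): 0 [-], cum=0
Step 1: p0@(3,4) p1@(3,0) p2@(2,0) -> at (3,0): 1 [p1], cum=1
Step 2: p0@(4,4) p1@ESC p2@(3,0) -> at (3,0): 1 [p2], cum=2
Step 3: p0@(4,3) p1@ESC p2@ESC -> at (3,0): 0 [-], cum=2
Step 4: p0@(4,2) p1@ESC p2@ESC -> at (3,0): 0 [-], cum=2
Step 5: p0@(4,1) p1@ESC p2@ESC -> at (3,0): 0 [-], cum=2
Step 6: p0@ESC p1@ESC p2@ESC -> at (3,0): 0 [-], cum=2
Total visits = 2

Answer: 2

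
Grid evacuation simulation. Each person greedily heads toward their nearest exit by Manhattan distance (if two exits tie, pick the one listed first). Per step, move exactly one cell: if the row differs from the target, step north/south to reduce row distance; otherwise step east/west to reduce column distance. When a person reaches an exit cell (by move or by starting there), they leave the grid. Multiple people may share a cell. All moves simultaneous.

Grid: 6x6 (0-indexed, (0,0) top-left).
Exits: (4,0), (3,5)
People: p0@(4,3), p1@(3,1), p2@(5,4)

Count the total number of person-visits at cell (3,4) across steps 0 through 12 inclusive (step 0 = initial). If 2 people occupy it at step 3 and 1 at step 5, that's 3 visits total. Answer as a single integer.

Step 0: p0@(4,3) p1@(3,1) p2@(5,4) -> at (3,4): 0 [-], cum=0
Step 1: p0@(4,2) p1@(4,1) p2@(4,4) -> at (3,4): 0 [-], cum=0
Step 2: p0@(4,1) p1@ESC p2@(3,4) -> at (3,4): 1 [p2], cum=1
Step 3: p0@ESC p1@ESC p2@ESC -> at (3,4): 0 [-], cum=1
Total visits = 1

Answer: 1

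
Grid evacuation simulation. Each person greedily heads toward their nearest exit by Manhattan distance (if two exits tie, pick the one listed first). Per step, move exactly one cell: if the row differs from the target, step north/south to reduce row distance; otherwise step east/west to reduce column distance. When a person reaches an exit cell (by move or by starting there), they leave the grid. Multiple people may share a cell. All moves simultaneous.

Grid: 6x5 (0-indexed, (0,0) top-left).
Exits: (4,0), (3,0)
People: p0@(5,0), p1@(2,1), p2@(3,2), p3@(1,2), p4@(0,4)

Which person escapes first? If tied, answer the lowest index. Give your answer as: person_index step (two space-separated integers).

Answer: 0 1

Derivation:
Step 1: p0:(5,0)->(4,0)->EXIT | p1:(2,1)->(3,1) | p2:(3,2)->(3,1) | p3:(1,2)->(2,2) | p4:(0,4)->(1,4)
Step 2: p0:escaped | p1:(3,1)->(3,0)->EXIT | p2:(3,1)->(3,0)->EXIT | p3:(2,2)->(3,2) | p4:(1,4)->(2,4)
Step 3: p0:escaped | p1:escaped | p2:escaped | p3:(3,2)->(3,1) | p4:(2,4)->(3,4)
Step 4: p0:escaped | p1:escaped | p2:escaped | p3:(3,1)->(3,0)->EXIT | p4:(3,4)->(3,3)
Step 5: p0:escaped | p1:escaped | p2:escaped | p3:escaped | p4:(3,3)->(3,2)
Step 6: p0:escaped | p1:escaped | p2:escaped | p3:escaped | p4:(3,2)->(3,1)
Step 7: p0:escaped | p1:escaped | p2:escaped | p3:escaped | p4:(3,1)->(3,0)->EXIT
Exit steps: [1, 2, 2, 4, 7]
First to escape: p0 at step 1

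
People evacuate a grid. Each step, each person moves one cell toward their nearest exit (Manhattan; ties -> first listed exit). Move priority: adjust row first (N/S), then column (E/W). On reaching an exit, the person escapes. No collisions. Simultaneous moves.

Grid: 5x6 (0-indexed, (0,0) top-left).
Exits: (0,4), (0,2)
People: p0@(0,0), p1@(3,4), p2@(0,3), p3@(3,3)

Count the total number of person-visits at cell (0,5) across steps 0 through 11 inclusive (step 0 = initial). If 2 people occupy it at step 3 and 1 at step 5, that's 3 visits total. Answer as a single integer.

Step 0: p0@(0,0) p1@(3,4) p2@(0,3) p3@(3,3) -> at (0,5): 0 [-], cum=0
Step 1: p0@(0,1) p1@(2,4) p2@ESC p3@(2,3) -> at (0,5): 0 [-], cum=0
Step 2: p0@ESC p1@(1,4) p2@ESC p3@(1,3) -> at (0,5): 0 [-], cum=0
Step 3: p0@ESC p1@ESC p2@ESC p3@(0,3) -> at (0,5): 0 [-], cum=0
Step 4: p0@ESC p1@ESC p2@ESC p3@ESC -> at (0,5): 0 [-], cum=0
Total visits = 0

Answer: 0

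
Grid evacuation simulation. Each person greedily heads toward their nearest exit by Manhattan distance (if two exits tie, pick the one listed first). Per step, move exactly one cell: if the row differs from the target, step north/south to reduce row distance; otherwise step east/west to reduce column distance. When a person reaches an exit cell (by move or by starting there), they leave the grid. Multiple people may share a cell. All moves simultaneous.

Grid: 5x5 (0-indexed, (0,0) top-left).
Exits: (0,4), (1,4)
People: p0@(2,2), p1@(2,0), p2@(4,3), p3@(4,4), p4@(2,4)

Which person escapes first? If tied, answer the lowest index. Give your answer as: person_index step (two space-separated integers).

Answer: 4 1

Derivation:
Step 1: p0:(2,2)->(1,2) | p1:(2,0)->(1,0) | p2:(4,3)->(3,3) | p3:(4,4)->(3,4) | p4:(2,4)->(1,4)->EXIT
Step 2: p0:(1,2)->(1,3) | p1:(1,0)->(1,1) | p2:(3,3)->(2,3) | p3:(3,4)->(2,4) | p4:escaped
Step 3: p0:(1,3)->(1,4)->EXIT | p1:(1,1)->(1,2) | p2:(2,3)->(1,3) | p3:(2,4)->(1,4)->EXIT | p4:escaped
Step 4: p0:escaped | p1:(1,2)->(1,3) | p2:(1,3)->(1,4)->EXIT | p3:escaped | p4:escaped
Step 5: p0:escaped | p1:(1,3)->(1,4)->EXIT | p2:escaped | p3:escaped | p4:escaped
Exit steps: [3, 5, 4, 3, 1]
First to escape: p4 at step 1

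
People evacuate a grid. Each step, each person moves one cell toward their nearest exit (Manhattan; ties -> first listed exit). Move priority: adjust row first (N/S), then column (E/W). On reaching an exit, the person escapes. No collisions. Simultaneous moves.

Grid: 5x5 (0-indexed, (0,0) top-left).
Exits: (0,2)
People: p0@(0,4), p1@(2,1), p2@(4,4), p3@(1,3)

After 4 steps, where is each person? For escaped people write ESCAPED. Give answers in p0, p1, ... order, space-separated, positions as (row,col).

Step 1: p0:(0,4)->(0,3) | p1:(2,1)->(1,1) | p2:(4,4)->(3,4) | p3:(1,3)->(0,3)
Step 2: p0:(0,3)->(0,2)->EXIT | p1:(1,1)->(0,1) | p2:(3,4)->(2,4) | p3:(0,3)->(0,2)->EXIT
Step 3: p0:escaped | p1:(0,1)->(0,2)->EXIT | p2:(2,4)->(1,4) | p3:escaped
Step 4: p0:escaped | p1:escaped | p2:(1,4)->(0,4) | p3:escaped

ESCAPED ESCAPED (0,4) ESCAPED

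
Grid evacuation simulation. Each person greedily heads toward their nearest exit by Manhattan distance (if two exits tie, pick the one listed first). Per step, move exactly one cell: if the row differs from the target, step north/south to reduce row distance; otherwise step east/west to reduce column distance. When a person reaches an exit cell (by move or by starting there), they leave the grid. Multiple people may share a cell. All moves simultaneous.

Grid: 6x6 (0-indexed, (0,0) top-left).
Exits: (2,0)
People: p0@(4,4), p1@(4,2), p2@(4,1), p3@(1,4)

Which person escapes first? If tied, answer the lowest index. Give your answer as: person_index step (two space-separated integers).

Step 1: p0:(4,4)->(3,4) | p1:(4,2)->(3,2) | p2:(4,1)->(3,1) | p3:(1,4)->(2,4)
Step 2: p0:(3,4)->(2,4) | p1:(3,2)->(2,2) | p2:(3,1)->(2,1) | p3:(2,4)->(2,3)
Step 3: p0:(2,4)->(2,3) | p1:(2,2)->(2,1) | p2:(2,1)->(2,0)->EXIT | p3:(2,3)->(2,2)
Step 4: p0:(2,3)->(2,2) | p1:(2,1)->(2,0)->EXIT | p2:escaped | p3:(2,2)->(2,1)
Step 5: p0:(2,2)->(2,1) | p1:escaped | p2:escaped | p3:(2,1)->(2,0)->EXIT
Step 6: p0:(2,1)->(2,0)->EXIT | p1:escaped | p2:escaped | p3:escaped
Exit steps: [6, 4, 3, 5]
First to escape: p2 at step 3

Answer: 2 3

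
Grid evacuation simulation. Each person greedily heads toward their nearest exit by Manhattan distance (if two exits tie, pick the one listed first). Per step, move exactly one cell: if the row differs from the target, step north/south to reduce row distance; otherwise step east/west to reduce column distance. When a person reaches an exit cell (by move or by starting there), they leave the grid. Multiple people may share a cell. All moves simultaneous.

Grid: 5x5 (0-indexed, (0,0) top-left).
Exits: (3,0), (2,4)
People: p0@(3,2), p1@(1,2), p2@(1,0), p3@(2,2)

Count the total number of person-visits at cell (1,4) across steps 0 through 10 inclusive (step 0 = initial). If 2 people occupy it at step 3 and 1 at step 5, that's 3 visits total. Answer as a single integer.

Answer: 0

Derivation:
Step 0: p0@(3,2) p1@(1,2) p2@(1,0) p3@(2,2) -> at (1,4): 0 [-], cum=0
Step 1: p0@(3,1) p1@(2,2) p2@(2,0) p3@(2,3) -> at (1,4): 0 [-], cum=0
Step 2: p0@ESC p1@(2,3) p2@ESC p3@ESC -> at (1,4): 0 [-], cum=0
Step 3: p0@ESC p1@ESC p2@ESC p3@ESC -> at (1,4): 0 [-], cum=0
Total visits = 0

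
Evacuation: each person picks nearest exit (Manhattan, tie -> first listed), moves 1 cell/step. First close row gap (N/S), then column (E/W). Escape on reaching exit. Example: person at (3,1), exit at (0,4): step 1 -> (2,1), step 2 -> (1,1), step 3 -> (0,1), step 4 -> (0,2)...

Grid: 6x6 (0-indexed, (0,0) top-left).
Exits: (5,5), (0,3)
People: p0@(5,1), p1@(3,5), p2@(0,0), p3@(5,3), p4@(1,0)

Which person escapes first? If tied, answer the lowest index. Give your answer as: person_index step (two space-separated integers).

Answer: 1 2

Derivation:
Step 1: p0:(5,1)->(5,2) | p1:(3,5)->(4,5) | p2:(0,0)->(0,1) | p3:(5,3)->(5,4) | p4:(1,0)->(0,0)
Step 2: p0:(5,2)->(5,3) | p1:(4,5)->(5,5)->EXIT | p2:(0,1)->(0,2) | p3:(5,4)->(5,5)->EXIT | p4:(0,0)->(0,1)
Step 3: p0:(5,3)->(5,4) | p1:escaped | p2:(0,2)->(0,3)->EXIT | p3:escaped | p4:(0,1)->(0,2)
Step 4: p0:(5,4)->(5,5)->EXIT | p1:escaped | p2:escaped | p3:escaped | p4:(0,2)->(0,3)->EXIT
Exit steps: [4, 2, 3, 2, 4]
First to escape: p1 at step 2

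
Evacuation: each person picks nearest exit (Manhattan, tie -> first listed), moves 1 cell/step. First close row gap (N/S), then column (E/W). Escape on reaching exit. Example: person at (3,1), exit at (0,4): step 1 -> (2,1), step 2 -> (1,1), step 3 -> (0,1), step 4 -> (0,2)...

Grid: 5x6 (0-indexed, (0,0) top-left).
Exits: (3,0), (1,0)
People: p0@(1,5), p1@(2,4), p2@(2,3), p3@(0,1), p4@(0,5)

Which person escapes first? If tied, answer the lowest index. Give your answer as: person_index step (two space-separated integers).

Step 1: p0:(1,5)->(1,4) | p1:(2,4)->(3,4) | p2:(2,3)->(3,3) | p3:(0,1)->(1,1) | p4:(0,5)->(1,5)
Step 2: p0:(1,4)->(1,3) | p1:(3,4)->(3,3) | p2:(3,3)->(3,2) | p3:(1,1)->(1,0)->EXIT | p4:(1,5)->(1,4)
Step 3: p0:(1,3)->(1,2) | p1:(3,3)->(3,2) | p2:(3,2)->(3,1) | p3:escaped | p4:(1,4)->(1,3)
Step 4: p0:(1,2)->(1,1) | p1:(3,2)->(3,1) | p2:(3,1)->(3,0)->EXIT | p3:escaped | p4:(1,3)->(1,2)
Step 5: p0:(1,1)->(1,0)->EXIT | p1:(3,1)->(3,0)->EXIT | p2:escaped | p3:escaped | p4:(1,2)->(1,1)
Step 6: p0:escaped | p1:escaped | p2:escaped | p3:escaped | p4:(1,1)->(1,0)->EXIT
Exit steps: [5, 5, 4, 2, 6]
First to escape: p3 at step 2

Answer: 3 2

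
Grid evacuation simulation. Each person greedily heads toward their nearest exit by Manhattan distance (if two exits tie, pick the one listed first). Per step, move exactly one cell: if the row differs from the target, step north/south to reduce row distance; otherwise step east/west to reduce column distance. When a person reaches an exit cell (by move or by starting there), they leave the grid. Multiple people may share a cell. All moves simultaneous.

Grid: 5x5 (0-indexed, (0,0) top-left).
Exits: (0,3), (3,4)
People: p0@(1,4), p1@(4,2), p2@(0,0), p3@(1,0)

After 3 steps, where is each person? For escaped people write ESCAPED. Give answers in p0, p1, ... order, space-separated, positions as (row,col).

Step 1: p0:(1,4)->(0,4) | p1:(4,2)->(3,2) | p2:(0,0)->(0,1) | p3:(1,0)->(0,0)
Step 2: p0:(0,4)->(0,3)->EXIT | p1:(3,2)->(3,3) | p2:(0,1)->(0,2) | p3:(0,0)->(0,1)
Step 3: p0:escaped | p1:(3,3)->(3,4)->EXIT | p2:(0,2)->(0,3)->EXIT | p3:(0,1)->(0,2)

ESCAPED ESCAPED ESCAPED (0,2)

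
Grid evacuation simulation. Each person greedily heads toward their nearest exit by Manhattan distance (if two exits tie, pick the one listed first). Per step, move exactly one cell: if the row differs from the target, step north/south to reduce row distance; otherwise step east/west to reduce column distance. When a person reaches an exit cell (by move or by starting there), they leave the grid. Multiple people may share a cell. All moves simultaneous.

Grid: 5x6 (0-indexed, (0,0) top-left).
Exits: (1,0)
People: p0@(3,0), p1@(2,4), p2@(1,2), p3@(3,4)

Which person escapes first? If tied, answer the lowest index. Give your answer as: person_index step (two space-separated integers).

Answer: 0 2

Derivation:
Step 1: p0:(3,0)->(2,0) | p1:(2,4)->(1,4) | p2:(1,2)->(1,1) | p3:(3,4)->(2,4)
Step 2: p0:(2,0)->(1,0)->EXIT | p1:(1,4)->(1,3) | p2:(1,1)->(1,0)->EXIT | p3:(2,4)->(1,4)
Step 3: p0:escaped | p1:(1,3)->(1,2) | p2:escaped | p3:(1,4)->(1,3)
Step 4: p0:escaped | p1:(1,2)->(1,1) | p2:escaped | p3:(1,3)->(1,2)
Step 5: p0:escaped | p1:(1,1)->(1,0)->EXIT | p2:escaped | p3:(1,2)->(1,1)
Step 6: p0:escaped | p1:escaped | p2:escaped | p3:(1,1)->(1,0)->EXIT
Exit steps: [2, 5, 2, 6]
First to escape: p0 at step 2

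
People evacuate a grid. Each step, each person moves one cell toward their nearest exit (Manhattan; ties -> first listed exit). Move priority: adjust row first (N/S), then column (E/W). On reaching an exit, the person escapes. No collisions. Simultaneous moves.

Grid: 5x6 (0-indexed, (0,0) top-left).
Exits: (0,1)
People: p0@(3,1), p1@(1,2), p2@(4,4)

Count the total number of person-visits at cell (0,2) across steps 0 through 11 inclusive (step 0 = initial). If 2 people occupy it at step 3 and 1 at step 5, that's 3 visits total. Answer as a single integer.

Answer: 2

Derivation:
Step 0: p0@(3,1) p1@(1,2) p2@(4,4) -> at (0,2): 0 [-], cum=0
Step 1: p0@(2,1) p1@(0,2) p2@(3,4) -> at (0,2): 1 [p1], cum=1
Step 2: p0@(1,1) p1@ESC p2@(2,4) -> at (0,2): 0 [-], cum=1
Step 3: p0@ESC p1@ESC p2@(1,4) -> at (0,2): 0 [-], cum=1
Step 4: p0@ESC p1@ESC p2@(0,4) -> at (0,2): 0 [-], cum=1
Step 5: p0@ESC p1@ESC p2@(0,3) -> at (0,2): 0 [-], cum=1
Step 6: p0@ESC p1@ESC p2@(0,2) -> at (0,2): 1 [p2], cum=2
Step 7: p0@ESC p1@ESC p2@ESC -> at (0,2): 0 [-], cum=2
Total visits = 2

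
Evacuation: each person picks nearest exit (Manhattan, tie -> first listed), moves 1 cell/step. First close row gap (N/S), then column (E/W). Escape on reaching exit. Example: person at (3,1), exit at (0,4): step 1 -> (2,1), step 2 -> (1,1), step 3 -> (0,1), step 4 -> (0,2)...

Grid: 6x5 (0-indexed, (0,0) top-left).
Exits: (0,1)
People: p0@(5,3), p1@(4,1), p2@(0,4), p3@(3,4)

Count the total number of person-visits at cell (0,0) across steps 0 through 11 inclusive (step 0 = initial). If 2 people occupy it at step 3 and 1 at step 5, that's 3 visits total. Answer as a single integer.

Answer: 0

Derivation:
Step 0: p0@(5,3) p1@(4,1) p2@(0,4) p3@(3,4) -> at (0,0): 0 [-], cum=0
Step 1: p0@(4,3) p1@(3,1) p2@(0,3) p3@(2,4) -> at (0,0): 0 [-], cum=0
Step 2: p0@(3,3) p1@(2,1) p2@(0,2) p3@(1,4) -> at (0,0): 0 [-], cum=0
Step 3: p0@(2,3) p1@(1,1) p2@ESC p3@(0,4) -> at (0,0): 0 [-], cum=0
Step 4: p0@(1,3) p1@ESC p2@ESC p3@(0,3) -> at (0,0): 0 [-], cum=0
Step 5: p0@(0,3) p1@ESC p2@ESC p3@(0,2) -> at (0,0): 0 [-], cum=0
Step 6: p0@(0,2) p1@ESC p2@ESC p3@ESC -> at (0,0): 0 [-], cum=0
Step 7: p0@ESC p1@ESC p2@ESC p3@ESC -> at (0,0): 0 [-], cum=0
Total visits = 0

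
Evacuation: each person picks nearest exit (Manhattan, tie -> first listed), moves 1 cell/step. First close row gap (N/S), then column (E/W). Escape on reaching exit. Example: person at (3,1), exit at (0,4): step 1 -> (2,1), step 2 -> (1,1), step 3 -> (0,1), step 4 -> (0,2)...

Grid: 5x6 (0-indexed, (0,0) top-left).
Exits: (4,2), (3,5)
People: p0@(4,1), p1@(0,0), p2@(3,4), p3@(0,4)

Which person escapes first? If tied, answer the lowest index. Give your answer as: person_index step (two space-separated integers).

Answer: 0 1

Derivation:
Step 1: p0:(4,1)->(4,2)->EXIT | p1:(0,0)->(1,0) | p2:(3,4)->(3,5)->EXIT | p3:(0,4)->(1,4)
Step 2: p0:escaped | p1:(1,0)->(2,0) | p2:escaped | p3:(1,4)->(2,4)
Step 3: p0:escaped | p1:(2,0)->(3,0) | p2:escaped | p3:(2,4)->(3,4)
Step 4: p0:escaped | p1:(3,0)->(4,0) | p2:escaped | p3:(3,4)->(3,5)->EXIT
Step 5: p0:escaped | p1:(4,0)->(4,1) | p2:escaped | p3:escaped
Step 6: p0:escaped | p1:(4,1)->(4,2)->EXIT | p2:escaped | p3:escaped
Exit steps: [1, 6, 1, 4]
First to escape: p0 at step 1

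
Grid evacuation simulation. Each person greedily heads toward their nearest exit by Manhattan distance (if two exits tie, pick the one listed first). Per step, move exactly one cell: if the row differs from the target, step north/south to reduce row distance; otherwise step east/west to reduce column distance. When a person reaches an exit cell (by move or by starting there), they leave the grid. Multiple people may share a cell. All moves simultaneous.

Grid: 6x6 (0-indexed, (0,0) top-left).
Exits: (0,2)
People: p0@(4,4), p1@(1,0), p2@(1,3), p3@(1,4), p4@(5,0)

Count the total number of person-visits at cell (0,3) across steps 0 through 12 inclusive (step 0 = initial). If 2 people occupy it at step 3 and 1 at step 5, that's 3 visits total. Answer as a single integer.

Step 0: p0@(4,4) p1@(1,0) p2@(1,3) p3@(1,4) p4@(5,0) -> at (0,3): 0 [-], cum=0
Step 1: p0@(3,4) p1@(0,0) p2@(0,3) p3@(0,4) p4@(4,0) -> at (0,3): 1 [p2], cum=1
Step 2: p0@(2,4) p1@(0,1) p2@ESC p3@(0,3) p4@(3,0) -> at (0,3): 1 [p3], cum=2
Step 3: p0@(1,4) p1@ESC p2@ESC p3@ESC p4@(2,0) -> at (0,3): 0 [-], cum=2
Step 4: p0@(0,4) p1@ESC p2@ESC p3@ESC p4@(1,0) -> at (0,3): 0 [-], cum=2
Step 5: p0@(0,3) p1@ESC p2@ESC p3@ESC p4@(0,0) -> at (0,3): 1 [p0], cum=3
Step 6: p0@ESC p1@ESC p2@ESC p3@ESC p4@(0,1) -> at (0,3): 0 [-], cum=3
Step 7: p0@ESC p1@ESC p2@ESC p3@ESC p4@ESC -> at (0,3): 0 [-], cum=3
Total visits = 3

Answer: 3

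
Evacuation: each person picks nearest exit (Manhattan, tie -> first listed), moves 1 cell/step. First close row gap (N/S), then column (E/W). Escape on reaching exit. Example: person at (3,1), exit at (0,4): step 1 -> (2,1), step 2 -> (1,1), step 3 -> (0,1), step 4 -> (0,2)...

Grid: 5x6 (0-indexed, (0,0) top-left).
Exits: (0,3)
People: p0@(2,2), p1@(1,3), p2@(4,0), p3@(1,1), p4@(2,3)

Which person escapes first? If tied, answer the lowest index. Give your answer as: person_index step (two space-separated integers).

Answer: 1 1

Derivation:
Step 1: p0:(2,2)->(1,2) | p1:(1,3)->(0,3)->EXIT | p2:(4,0)->(3,0) | p3:(1,1)->(0,1) | p4:(2,3)->(1,3)
Step 2: p0:(1,2)->(0,2) | p1:escaped | p2:(3,0)->(2,0) | p3:(0,1)->(0,2) | p4:(1,3)->(0,3)->EXIT
Step 3: p0:(0,2)->(0,3)->EXIT | p1:escaped | p2:(2,0)->(1,0) | p3:(0,2)->(0,3)->EXIT | p4:escaped
Step 4: p0:escaped | p1:escaped | p2:(1,0)->(0,0) | p3:escaped | p4:escaped
Step 5: p0:escaped | p1:escaped | p2:(0,0)->(0,1) | p3:escaped | p4:escaped
Step 6: p0:escaped | p1:escaped | p2:(0,1)->(0,2) | p3:escaped | p4:escaped
Step 7: p0:escaped | p1:escaped | p2:(0,2)->(0,3)->EXIT | p3:escaped | p4:escaped
Exit steps: [3, 1, 7, 3, 2]
First to escape: p1 at step 1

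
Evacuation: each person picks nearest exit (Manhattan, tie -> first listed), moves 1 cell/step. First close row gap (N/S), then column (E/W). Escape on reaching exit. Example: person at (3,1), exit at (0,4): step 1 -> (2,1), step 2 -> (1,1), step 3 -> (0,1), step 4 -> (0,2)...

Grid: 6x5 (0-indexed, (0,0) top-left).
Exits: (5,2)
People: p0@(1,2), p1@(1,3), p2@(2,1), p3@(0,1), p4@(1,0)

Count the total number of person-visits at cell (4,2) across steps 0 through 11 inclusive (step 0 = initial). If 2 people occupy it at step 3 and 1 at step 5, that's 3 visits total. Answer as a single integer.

Answer: 1

Derivation:
Step 0: p0@(1,2) p1@(1,3) p2@(2,1) p3@(0,1) p4@(1,0) -> at (4,2): 0 [-], cum=0
Step 1: p0@(2,2) p1@(2,3) p2@(3,1) p3@(1,1) p4@(2,0) -> at (4,2): 0 [-], cum=0
Step 2: p0@(3,2) p1@(3,3) p2@(4,1) p3@(2,1) p4@(3,0) -> at (4,2): 0 [-], cum=0
Step 3: p0@(4,2) p1@(4,3) p2@(5,1) p3@(3,1) p4@(4,0) -> at (4,2): 1 [p0], cum=1
Step 4: p0@ESC p1@(5,3) p2@ESC p3@(4,1) p4@(5,0) -> at (4,2): 0 [-], cum=1
Step 5: p0@ESC p1@ESC p2@ESC p3@(5,1) p4@(5,1) -> at (4,2): 0 [-], cum=1
Step 6: p0@ESC p1@ESC p2@ESC p3@ESC p4@ESC -> at (4,2): 0 [-], cum=1
Total visits = 1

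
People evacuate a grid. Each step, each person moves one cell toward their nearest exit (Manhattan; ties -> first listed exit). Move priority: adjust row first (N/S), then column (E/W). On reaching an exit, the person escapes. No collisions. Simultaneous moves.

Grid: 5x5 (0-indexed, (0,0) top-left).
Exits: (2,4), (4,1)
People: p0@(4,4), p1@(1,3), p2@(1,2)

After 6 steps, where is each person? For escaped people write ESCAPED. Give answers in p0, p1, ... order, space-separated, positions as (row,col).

Step 1: p0:(4,4)->(3,4) | p1:(1,3)->(2,3) | p2:(1,2)->(2,2)
Step 2: p0:(3,4)->(2,4)->EXIT | p1:(2,3)->(2,4)->EXIT | p2:(2,2)->(2,3)
Step 3: p0:escaped | p1:escaped | p2:(2,3)->(2,4)->EXIT

ESCAPED ESCAPED ESCAPED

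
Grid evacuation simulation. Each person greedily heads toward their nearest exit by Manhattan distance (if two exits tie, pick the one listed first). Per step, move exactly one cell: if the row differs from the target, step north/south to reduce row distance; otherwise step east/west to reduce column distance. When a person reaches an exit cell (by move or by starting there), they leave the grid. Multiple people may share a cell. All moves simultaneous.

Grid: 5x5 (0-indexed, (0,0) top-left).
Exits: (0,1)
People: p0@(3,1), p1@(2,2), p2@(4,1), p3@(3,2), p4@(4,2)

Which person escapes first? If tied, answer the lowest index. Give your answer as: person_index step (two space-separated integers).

Step 1: p0:(3,1)->(2,1) | p1:(2,2)->(1,2) | p2:(4,1)->(3,1) | p3:(3,2)->(2,2) | p4:(4,2)->(3,2)
Step 2: p0:(2,1)->(1,1) | p1:(1,2)->(0,2) | p2:(3,1)->(2,1) | p3:(2,2)->(1,2) | p4:(3,2)->(2,2)
Step 3: p0:(1,1)->(0,1)->EXIT | p1:(0,2)->(0,1)->EXIT | p2:(2,1)->(1,1) | p3:(1,2)->(0,2) | p4:(2,2)->(1,2)
Step 4: p0:escaped | p1:escaped | p2:(1,1)->(0,1)->EXIT | p3:(0,2)->(0,1)->EXIT | p4:(1,2)->(0,2)
Step 5: p0:escaped | p1:escaped | p2:escaped | p3:escaped | p4:(0,2)->(0,1)->EXIT
Exit steps: [3, 3, 4, 4, 5]
First to escape: p0 at step 3

Answer: 0 3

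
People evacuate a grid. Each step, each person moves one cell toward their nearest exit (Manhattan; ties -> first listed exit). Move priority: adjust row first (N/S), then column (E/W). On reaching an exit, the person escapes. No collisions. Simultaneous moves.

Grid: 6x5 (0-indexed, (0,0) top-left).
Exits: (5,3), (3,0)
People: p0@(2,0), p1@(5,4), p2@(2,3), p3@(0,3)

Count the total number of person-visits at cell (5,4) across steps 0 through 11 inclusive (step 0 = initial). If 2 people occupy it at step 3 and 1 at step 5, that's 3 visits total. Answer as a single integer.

Answer: 1

Derivation:
Step 0: p0@(2,0) p1@(5,4) p2@(2,3) p3@(0,3) -> at (5,4): 1 [p1], cum=1
Step 1: p0@ESC p1@ESC p2@(3,3) p3@(1,3) -> at (5,4): 0 [-], cum=1
Step 2: p0@ESC p1@ESC p2@(4,3) p3@(2,3) -> at (5,4): 0 [-], cum=1
Step 3: p0@ESC p1@ESC p2@ESC p3@(3,3) -> at (5,4): 0 [-], cum=1
Step 4: p0@ESC p1@ESC p2@ESC p3@(4,3) -> at (5,4): 0 [-], cum=1
Step 5: p0@ESC p1@ESC p2@ESC p3@ESC -> at (5,4): 0 [-], cum=1
Total visits = 1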